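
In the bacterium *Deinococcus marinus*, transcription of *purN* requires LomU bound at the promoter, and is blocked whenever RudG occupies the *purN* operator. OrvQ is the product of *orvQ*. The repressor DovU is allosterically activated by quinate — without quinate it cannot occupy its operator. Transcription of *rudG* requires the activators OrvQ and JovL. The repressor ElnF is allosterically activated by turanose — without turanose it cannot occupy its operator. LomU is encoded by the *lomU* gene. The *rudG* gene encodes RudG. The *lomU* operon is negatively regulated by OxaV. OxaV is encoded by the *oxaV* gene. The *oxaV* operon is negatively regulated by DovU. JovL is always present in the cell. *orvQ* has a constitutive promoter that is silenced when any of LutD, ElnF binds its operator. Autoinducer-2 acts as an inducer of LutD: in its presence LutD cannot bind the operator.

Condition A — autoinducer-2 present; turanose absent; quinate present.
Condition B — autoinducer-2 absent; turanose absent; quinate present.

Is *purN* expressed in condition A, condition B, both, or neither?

B only

Condition A:
Autoinducer-2 is present, so LutD is inactive.
Turanose is absent, so ElnF is inactive.
With no repressor bound, *orvQ* is transcribed.
So OrvQ is produced and active.
JovL is produced constitutively and is active.
No repressor is bound and OrvQ and JovL are active, so *rudG* is transcribed.
So RudG is produced and active.
Quinate is present, so DovU is active.
With repressor DovU bound, *oxaV* is not transcribed.
So OxaV is not produced.
With no repressor bound, *lomU* is transcribed.
So LomU is produced and active.
With repressor RudG bound, *purN* is not transcribed.
→ *purN* is OFF in A.
Condition B:
Autoinducer-2 is absent, so LutD is active.
Turanose is absent, so ElnF is inactive.
With repressor LutD bound, *orvQ* is not transcribed.
So OrvQ is not produced.
JovL is produced constitutively and is active.
Required activator OrvQ is absent, so *rudG* is not transcribed.
So RudG is not produced.
Quinate is present, so DovU is active.
With repressor DovU bound, *oxaV* is not transcribed.
So OxaV is not produced.
With no repressor bound, *lomU* is transcribed.
So LomU is produced and active.
No repressor is bound and LomU is active, so *purN* is transcribed.
→ *purN* is ON in B.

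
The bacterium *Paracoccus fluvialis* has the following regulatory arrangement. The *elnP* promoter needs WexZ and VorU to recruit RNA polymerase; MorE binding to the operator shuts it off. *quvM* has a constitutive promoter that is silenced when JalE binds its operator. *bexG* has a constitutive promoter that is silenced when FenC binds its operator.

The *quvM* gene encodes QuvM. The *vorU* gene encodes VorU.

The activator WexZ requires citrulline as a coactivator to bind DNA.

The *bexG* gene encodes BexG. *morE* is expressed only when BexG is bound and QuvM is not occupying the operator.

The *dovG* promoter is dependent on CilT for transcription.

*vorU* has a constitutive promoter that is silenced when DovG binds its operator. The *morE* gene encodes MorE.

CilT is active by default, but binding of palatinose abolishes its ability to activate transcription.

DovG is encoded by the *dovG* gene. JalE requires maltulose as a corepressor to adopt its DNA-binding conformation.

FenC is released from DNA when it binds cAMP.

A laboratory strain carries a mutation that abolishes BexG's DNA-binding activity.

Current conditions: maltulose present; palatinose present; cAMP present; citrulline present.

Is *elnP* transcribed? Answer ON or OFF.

ON

Maltulose is present, so JalE is active.
With repressor JalE bound, *quvM* is not transcribed.
So QuvM is not produced.
BexG is non-functional in this strain, so it has no effect.
Required activator BexG is absent, so *morE* is not transcribed.
So MorE is not produced.
Citrulline is present, so WexZ is active.
Palatinose is present, so CilT is inactive.
Required activator CilT is absent, so *dovG* is not transcribed.
So DovG is not produced.
With no repressor bound, *vorU* is transcribed.
So VorU is produced and active.
No repressor is bound and WexZ and VorU are active, so *elnP* is transcribed.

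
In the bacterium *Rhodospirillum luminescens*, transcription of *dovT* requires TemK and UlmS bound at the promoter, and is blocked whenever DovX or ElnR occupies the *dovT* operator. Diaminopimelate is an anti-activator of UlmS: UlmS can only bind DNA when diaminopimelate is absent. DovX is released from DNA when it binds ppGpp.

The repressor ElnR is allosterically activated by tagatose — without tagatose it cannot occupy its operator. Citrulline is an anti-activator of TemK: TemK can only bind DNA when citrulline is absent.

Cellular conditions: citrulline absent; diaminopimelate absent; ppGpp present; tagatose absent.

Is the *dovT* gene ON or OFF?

ON

ppGpp is present, so DovX is inactive.
Citrulline is absent, so TemK is active.
Tagatose is absent, so ElnR is inactive.
Diaminopimelate is absent, so UlmS is active.
No repressor is bound and TemK and UlmS are active, so *dovT* is transcribed.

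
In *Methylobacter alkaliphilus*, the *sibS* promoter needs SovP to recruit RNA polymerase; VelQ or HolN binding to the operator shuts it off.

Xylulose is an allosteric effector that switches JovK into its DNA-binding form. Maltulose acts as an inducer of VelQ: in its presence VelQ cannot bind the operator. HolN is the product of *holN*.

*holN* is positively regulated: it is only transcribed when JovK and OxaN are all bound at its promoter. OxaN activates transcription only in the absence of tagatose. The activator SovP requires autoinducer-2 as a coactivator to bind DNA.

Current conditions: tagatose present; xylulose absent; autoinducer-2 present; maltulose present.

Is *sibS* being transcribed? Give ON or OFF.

ON

Maltulose is present, so VelQ is inactive.
Autoinducer-2 is present, so SovP is active.
Xylulose is absent, so JovK is inactive.
Tagatose is present, so OxaN is inactive.
Required activator JovK is absent, so *holN* is not transcribed.
So HolN is not produced.
No repressor is bound and SovP is active, so *sibS* is transcribed.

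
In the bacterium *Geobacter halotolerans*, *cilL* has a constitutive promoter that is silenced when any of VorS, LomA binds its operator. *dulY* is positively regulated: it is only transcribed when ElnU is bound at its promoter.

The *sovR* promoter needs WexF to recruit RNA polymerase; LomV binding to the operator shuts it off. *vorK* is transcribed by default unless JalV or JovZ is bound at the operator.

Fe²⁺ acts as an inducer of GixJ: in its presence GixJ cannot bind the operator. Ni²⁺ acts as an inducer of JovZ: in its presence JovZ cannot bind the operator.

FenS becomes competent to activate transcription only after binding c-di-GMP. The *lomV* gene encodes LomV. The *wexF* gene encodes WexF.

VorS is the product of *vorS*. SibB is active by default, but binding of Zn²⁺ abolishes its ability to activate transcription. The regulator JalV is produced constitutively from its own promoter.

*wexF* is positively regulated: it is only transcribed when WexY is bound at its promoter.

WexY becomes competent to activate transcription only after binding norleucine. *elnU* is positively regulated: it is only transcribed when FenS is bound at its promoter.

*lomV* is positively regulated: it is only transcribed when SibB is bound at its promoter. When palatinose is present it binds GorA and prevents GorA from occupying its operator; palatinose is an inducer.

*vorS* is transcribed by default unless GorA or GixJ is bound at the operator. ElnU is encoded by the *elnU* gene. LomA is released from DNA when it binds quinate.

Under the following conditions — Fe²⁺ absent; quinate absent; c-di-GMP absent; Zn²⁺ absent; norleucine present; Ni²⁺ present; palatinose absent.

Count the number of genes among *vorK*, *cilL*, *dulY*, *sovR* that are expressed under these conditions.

JalV is produced constitutively and is active.
Ni²⁺ is present, so JovZ is inactive.
With repressor JalV bound, *vorK* is not transcribed.
→ *vorK* is OFF.
Palatinose is absent, so GorA is active.
Fe²⁺ is absent, so GixJ is active.
With repressor GorA bound, *vorS* is not transcribed.
So VorS is not produced.
Quinate is absent, so LomA is active.
With repressor LomA bound, *cilL* is not transcribed.
→ *cilL* is OFF.
c-di-GMP is absent, so FenS is inactive.
Required activator FenS is absent, so *elnU* is not transcribed.
So ElnU is not produced.
Required activator ElnU is absent, so *dulY* is not transcribed.
→ *dulY* is OFF.
Norleucine is present, so WexY is active.
No repressor is bound and WexY is active, so *wexF* is transcribed.
So WexF is produced and active.
Zn²⁺ is absent, so SibB is active.
No repressor is bound and SibB is active, so *lomV* is transcribed.
So LomV is produced and active.
With repressor LomV bound, *sovR* is not transcribed.
→ *sovR* is OFF.
0 of the 4 genes are transcribed.

0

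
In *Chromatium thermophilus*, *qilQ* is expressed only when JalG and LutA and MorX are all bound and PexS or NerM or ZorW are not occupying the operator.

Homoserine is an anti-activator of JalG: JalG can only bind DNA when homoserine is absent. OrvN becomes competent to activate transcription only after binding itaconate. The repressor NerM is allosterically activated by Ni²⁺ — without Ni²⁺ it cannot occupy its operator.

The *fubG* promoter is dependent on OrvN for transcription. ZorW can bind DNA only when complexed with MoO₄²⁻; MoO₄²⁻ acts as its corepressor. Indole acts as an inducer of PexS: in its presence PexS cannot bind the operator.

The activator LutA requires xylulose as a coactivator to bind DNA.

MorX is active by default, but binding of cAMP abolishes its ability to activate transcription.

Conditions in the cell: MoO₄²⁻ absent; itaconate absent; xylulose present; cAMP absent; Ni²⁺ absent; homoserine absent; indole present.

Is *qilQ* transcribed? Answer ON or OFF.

Indole is present, so PexS is inactive.
Homoserine is absent, so JalG is active.
Xylulose is present, so LutA is active.
cAMP is absent, so MorX is active.
Ni²⁺ is absent, so NerM is inactive.
MoO₄²⁻ is absent, so ZorW is inactive.
No repressor is bound and JalG and LutA and MorX are active, so *qilQ* is transcribed.

ON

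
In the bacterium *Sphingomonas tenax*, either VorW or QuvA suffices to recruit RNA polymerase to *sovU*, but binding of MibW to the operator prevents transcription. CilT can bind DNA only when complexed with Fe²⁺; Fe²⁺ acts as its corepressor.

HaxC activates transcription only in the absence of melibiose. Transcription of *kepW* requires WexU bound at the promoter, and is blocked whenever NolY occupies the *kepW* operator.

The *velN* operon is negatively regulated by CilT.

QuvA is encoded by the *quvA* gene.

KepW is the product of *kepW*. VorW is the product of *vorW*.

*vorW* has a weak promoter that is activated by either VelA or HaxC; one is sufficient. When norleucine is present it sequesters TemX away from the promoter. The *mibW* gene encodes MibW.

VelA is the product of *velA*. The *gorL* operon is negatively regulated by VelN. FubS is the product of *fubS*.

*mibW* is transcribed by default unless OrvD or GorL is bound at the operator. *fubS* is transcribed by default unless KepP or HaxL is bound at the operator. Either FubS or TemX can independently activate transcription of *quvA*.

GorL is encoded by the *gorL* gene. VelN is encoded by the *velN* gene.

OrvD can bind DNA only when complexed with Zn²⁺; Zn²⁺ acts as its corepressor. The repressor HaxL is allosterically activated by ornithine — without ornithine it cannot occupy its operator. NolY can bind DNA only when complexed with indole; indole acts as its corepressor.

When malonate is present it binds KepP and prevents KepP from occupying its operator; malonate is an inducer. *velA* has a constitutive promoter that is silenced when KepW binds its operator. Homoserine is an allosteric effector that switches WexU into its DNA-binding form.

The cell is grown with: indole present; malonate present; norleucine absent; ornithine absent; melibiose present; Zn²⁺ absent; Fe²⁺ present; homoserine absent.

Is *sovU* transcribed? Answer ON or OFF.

ON

Indole is present, so NolY is active.
Homoserine is absent, so WexU is inactive.
With repressor NolY bound, *kepW* is not transcribed.
So KepW is not produced.
With no repressor bound, *velA* is transcribed.
So VelA is produced and active.
Melibiose is present, so HaxC is inactive.
Activator VelA is present, so *vorW* is transcribed.
So VorW is produced and active.
Malonate is present, so KepP is inactive.
Ornithine is absent, so HaxL is inactive.
With no repressor bound, *fubS* is transcribed.
So FubS is produced and active.
Norleucine is absent, so TemX is active.
Activator FubS is present, so *quvA* is transcribed.
So QuvA is produced and active.
Zn²⁺ is absent, so OrvD is inactive.
Fe²⁺ is present, so CilT is active.
With repressor CilT bound, *velN* is not transcribed.
So VelN is not produced.
With no repressor bound, *gorL* is transcribed.
So GorL is produced and active.
With repressor GorL bound, *mibW* is not transcribed.
So MibW is not produced.
Activator VorW is present, so *sovU* is transcribed.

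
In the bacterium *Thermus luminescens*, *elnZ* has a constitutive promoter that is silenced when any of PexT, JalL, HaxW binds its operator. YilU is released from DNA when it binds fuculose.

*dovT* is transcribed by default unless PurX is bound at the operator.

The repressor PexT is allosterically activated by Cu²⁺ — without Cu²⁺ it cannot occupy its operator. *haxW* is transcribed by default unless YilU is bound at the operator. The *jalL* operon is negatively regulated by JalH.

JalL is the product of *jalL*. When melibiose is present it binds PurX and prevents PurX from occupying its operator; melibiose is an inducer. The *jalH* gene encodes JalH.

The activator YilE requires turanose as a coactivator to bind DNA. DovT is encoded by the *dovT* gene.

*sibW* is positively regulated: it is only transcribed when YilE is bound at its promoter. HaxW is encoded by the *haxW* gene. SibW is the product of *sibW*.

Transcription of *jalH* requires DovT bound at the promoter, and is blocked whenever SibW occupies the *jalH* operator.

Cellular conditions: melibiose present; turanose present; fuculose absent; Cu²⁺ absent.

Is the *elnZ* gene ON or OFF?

Cu²⁺ is absent, so PexT is inactive.
Melibiose is present, so PurX is inactive.
With no repressor bound, *dovT* is transcribed.
So DovT is produced and active.
Turanose is present, so YilE is active.
No repressor is bound and YilE is active, so *sibW* is transcribed.
So SibW is produced and active.
With repressor SibW bound, *jalH* is not transcribed.
So JalH is not produced.
With no repressor bound, *jalL* is transcribed.
So JalL is produced and active.
Fuculose is absent, so YilU is active.
With repressor YilU bound, *haxW* is not transcribed.
So HaxW is not produced.
With repressor JalL bound, *elnZ* is not transcribed.

OFF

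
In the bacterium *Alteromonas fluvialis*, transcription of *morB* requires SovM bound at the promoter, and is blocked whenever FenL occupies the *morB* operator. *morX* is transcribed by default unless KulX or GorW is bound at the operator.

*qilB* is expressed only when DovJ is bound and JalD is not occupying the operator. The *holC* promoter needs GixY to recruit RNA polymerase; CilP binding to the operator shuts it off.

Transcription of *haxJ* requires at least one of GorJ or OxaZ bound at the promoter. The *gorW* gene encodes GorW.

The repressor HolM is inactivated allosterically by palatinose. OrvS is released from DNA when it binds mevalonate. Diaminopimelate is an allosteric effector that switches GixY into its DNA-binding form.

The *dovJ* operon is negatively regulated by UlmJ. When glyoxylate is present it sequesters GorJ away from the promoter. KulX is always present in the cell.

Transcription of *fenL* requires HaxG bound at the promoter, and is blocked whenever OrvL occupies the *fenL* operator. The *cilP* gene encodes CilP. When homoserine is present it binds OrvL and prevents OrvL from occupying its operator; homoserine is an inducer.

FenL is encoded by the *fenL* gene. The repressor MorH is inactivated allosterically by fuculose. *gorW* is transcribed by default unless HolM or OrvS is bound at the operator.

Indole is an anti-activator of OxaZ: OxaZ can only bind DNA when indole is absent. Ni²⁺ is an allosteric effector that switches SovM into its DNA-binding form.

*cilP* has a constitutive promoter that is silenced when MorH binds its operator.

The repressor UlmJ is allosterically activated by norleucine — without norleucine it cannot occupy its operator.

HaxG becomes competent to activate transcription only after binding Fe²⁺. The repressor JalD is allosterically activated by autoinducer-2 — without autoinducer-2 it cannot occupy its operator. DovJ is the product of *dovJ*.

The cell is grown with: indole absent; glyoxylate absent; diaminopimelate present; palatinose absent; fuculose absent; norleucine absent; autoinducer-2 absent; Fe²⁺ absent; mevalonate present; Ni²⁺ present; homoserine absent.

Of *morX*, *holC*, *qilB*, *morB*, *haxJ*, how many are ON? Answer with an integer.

4

KulX is produced constitutively and is active.
Palatinose is absent, so HolM is active.
Mevalonate is present, so OrvS is inactive.
With repressor HolM bound, *gorW* is not transcribed.
So GorW is not produced.
With repressor KulX bound, *morX* is not transcribed.
→ *morX* is OFF.
Fuculose is absent, so MorH is active.
With repressor MorH bound, *cilP* is not transcribed.
So CilP is not produced.
Diaminopimelate is present, so GixY is active.
No repressor is bound and GixY is active, so *holC* is transcribed.
→ *holC* is ON.
Norleucine is absent, so UlmJ is inactive.
With no repressor bound, *dovJ* is transcribed.
So DovJ is produced and active.
Autoinducer-2 is absent, so JalD is inactive.
No repressor is bound and DovJ is active, so *qilB* is transcribed.
→ *qilB* is ON.
Ni²⁺ is present, so SovM is active.
Fe²⁺ is absent, so HaxG is inactive.
Homoserine is absent, so OrvL is active.
With repressor OrvL bound, *fenL* is not transcribed.
So FenL is not produced.
No repressor is bound and SovM is active, so *morB* is transcribed.
→ *morB* is ON.
Glyoxylate is absent, so GorJ is active.
Indole is absent, so OxaZ is active.
Activator GorJ is present, so *haxJ* is transcribed.
→ *haxJ* is ON.
4 of the 5 genes are transcribed.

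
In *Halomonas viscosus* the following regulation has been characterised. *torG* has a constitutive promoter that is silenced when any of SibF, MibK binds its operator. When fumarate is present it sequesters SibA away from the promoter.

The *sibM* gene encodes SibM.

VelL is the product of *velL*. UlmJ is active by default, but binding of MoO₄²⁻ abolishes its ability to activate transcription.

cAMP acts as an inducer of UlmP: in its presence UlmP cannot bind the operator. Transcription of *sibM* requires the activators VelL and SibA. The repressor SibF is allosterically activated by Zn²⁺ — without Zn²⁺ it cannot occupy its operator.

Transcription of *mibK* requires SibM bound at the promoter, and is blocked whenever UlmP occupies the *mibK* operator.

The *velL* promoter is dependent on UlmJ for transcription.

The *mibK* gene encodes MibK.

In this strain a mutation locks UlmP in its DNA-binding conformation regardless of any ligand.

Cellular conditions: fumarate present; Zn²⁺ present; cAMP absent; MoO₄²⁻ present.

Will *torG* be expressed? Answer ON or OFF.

Zn²⁺ is present, so SibF is active.
UlmP is constitutively active in this strain.
MoO₄²⁻ is present, so UlmJ is inactive.
Required activator UlmJ is absent, so *velL* is not transcribed.
So VelL is not produced.
Fumarate is present, so SibA is inactive.
Required activator VelL is absent, so *sibM* is not transcribed.
So SibM is not produced.
With repressor UlmP bound, *mibK* is not transcribed.
So MibK is not produced.
With repressor SibF bound, *torG* is not transcribed.

OFF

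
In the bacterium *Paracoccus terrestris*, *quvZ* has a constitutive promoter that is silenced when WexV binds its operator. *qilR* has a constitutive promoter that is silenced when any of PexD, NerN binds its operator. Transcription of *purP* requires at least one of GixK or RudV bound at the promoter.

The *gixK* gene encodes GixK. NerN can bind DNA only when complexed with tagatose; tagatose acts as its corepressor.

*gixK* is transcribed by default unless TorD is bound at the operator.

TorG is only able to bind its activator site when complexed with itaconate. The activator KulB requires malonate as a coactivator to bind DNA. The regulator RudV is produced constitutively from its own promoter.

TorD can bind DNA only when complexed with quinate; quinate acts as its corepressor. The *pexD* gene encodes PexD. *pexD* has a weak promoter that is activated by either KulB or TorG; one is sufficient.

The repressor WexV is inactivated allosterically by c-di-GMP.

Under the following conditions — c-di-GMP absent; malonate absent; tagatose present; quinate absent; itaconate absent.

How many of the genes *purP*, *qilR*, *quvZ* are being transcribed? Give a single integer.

1

Quinate is absent, so TorD is inactive.
With no repressor bound, *gixK* is transcribed.
So GixK is produced and active.
RudV is produced constitutively and is active.
Activator GixK is present, so *purP* is transcribed.
→ *purP* is ON.
Malonate is absent, so KulB is inactive.
Itaconate is absent, so TorG is inactive.
No activator is available at the *pexD* promoter, so *pexD* is not transcribed.
So PexD is not produced.
Tagatose is present, so NerN is active.
With repressor NerN bound, *qilR* is not transcribed.
→ *qilR* is OFF.
c-di-GMP is absent, so WexV is active.
With repressor WexV bound, *quvZ* is not transcribed.
→ *quvZ* is OFF.
1 of the 3 genes is transcribed.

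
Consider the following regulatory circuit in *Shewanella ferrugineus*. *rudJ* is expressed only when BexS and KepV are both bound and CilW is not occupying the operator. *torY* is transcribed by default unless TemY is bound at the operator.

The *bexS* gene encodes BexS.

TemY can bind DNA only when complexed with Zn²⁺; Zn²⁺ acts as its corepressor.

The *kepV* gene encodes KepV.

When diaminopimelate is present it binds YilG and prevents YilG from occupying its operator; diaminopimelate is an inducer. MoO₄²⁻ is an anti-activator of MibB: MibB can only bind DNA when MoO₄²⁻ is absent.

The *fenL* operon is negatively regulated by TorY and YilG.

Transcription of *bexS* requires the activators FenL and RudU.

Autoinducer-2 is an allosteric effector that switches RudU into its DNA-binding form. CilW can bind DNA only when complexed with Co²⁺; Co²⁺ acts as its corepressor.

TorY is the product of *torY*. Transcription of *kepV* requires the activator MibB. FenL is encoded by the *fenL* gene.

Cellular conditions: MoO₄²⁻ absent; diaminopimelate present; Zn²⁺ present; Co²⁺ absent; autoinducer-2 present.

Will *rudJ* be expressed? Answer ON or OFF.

Co²⁺ is absent, so CilW is inactive.
Zn²⁺ is present, so TemY is active.
With repressor TemY bound, *torY* is not transcribed.
So TorY is not produced.
Diaminopimelate is present, so YilG is inactive.
With no repressor bound, *fenL* is transcribed.
So FenL is produced and active.
Autoinducer-2 is present, so RudU is active.
No repressor is bound and FenL and RudU are active, so *bexS* is transcribed.
So BexS is produced and active.
MoO₄²⁻ is absent, so MibB is active.
No repressor is bound and MibB is active, so *kepV* is transcribed.
So KepV is produced and active.
No repressor is bound and BexS and KepV are active, so *rudJ* is transcribed.

ON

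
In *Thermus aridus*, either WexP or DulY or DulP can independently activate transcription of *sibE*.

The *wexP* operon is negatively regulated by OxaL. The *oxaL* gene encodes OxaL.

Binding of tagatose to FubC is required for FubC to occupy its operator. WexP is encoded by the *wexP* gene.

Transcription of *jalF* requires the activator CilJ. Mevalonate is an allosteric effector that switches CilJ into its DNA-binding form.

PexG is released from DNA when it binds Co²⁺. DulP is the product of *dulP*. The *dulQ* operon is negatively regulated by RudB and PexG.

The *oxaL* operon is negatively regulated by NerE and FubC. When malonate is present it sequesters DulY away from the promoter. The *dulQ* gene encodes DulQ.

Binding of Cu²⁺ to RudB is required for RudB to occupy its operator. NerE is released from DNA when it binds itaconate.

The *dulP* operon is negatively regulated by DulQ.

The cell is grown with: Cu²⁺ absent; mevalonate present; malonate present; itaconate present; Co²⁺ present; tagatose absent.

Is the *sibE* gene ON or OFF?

OFF

Itaconate is present, so NerE is inactive.
Tagatose is absent, so FubC is inactive.
With no repressor bound, *oxaL* is transcribed.
So OxaL is produced and active.
With repressor OxaL bound, *wexP* is not transcribed.
So WexP is not produced.
Malonate is present, so DulY is inactive.
Cu²⁺ is absent, so RudB is inactive.
Co²⁺ is present, so PexG is inactive.
With no repressor bound, *dulQ* is transcribed.
So DulQ is produced and active.
With repressor DulQ bound, *dulP* is not transcribed.
So DulP is not produced.
No activator is available at the *sibE* promoter, so *sibE* is not transcribed.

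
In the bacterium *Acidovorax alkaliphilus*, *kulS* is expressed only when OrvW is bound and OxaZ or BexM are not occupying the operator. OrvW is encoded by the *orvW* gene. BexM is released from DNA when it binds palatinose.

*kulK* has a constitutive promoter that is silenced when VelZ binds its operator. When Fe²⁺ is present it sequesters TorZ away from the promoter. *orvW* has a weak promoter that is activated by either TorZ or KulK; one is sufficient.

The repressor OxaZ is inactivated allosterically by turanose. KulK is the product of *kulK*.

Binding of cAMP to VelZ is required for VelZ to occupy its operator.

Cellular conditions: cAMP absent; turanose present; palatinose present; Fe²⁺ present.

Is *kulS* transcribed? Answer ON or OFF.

ON

Turanose is present, so OxaZ is inactive.
Fe²⁺ is present, so TorZ is inactive.
cAMP is absent, so VelZ is inactive.
With no repressor bound, *kulK* is transcribed.
So KulK is produced and active.
Activator KulK is present, so *orvW* is transcribed.
So OrvW is produced and active.
Palatinose is present, so BexM is inactive.
No repressor is bound and OrvW is active, so *kulS* is transcribed.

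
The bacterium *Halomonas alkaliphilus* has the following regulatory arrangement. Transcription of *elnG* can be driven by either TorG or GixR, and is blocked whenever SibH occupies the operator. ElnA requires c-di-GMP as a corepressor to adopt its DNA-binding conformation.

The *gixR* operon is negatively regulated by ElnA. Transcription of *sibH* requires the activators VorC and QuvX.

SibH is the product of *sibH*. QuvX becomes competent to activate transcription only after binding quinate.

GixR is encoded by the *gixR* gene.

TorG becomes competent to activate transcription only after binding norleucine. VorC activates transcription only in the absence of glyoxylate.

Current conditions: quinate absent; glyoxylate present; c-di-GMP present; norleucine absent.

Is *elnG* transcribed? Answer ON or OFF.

Glyoxylate is present, so VorC is inactive.
Quinate is absent, so QuvX is inactive.
Required activator VorC is absent, so *sibH* is not transcribed.
So SibH is not produced.
Norleucine is absent, so TorG is inactive.
c-di-GMP is present, so ElnA is active.
With repressor ElnA bound, *gixR* is not transcribed.
So GixR is not produced.
No activator is available at the *elnG* promoter, so *elnG* is not transcribed.

OFF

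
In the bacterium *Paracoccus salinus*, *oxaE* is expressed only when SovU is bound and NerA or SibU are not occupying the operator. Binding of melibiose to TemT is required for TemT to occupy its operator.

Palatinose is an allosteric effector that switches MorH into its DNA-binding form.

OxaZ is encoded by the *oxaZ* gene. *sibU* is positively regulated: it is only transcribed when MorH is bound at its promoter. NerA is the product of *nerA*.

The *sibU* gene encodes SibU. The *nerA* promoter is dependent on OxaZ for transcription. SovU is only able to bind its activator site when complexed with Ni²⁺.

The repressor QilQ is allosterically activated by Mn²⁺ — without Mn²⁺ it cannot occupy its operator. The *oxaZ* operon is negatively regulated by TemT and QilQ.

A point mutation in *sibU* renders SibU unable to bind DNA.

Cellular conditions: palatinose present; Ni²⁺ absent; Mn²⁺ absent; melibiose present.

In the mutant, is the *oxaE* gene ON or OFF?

OFF

Ni²⁺ is absent, so SovU is inactive.
Melibiose is present, so TemT is active.
Mn²⁺ is absent, so QilQ is inactive.
With repressor TemT bound, *oxaZ* is not transcribed.
So OxaZ is not produced.
Required activator OxaZ is absent, so *nerA* is not transcribed.
So NerA is not produced.
SibU is non-functional in this strain, so it has no effect.
Required activator SovU is absent, so *oxaE* is not transcribed.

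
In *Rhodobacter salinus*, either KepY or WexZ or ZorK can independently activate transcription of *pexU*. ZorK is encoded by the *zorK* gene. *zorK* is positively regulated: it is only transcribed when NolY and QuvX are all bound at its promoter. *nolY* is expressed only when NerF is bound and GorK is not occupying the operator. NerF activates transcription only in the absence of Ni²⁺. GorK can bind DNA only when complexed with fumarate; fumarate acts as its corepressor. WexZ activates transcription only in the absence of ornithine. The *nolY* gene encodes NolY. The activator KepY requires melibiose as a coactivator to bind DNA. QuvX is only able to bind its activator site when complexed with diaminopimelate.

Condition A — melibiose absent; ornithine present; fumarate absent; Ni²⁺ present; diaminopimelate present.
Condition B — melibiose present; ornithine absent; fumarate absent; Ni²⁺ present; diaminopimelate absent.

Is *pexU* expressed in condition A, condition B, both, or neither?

B only

Condition A:
Melibiose is absent, so KepY is inactive.
Ornithine is present, so WexZ is inactive.
Fumarate is absent, so GorK is inactive.
Ni²⁺ is present, so NerF is inactive.
Required activator NerF is absent, so *nolY* is not transcribed.
So NolY is not produced.
Diaminopimelate is present, so QuvX is active.
Required activator NolY is absent, so *zorK* is not transcribed.
So ZorK is not produced.
No activator is available at the *pexU* promoter, so *pexU* is not transcribed.
→ *pexU* is OFF in A.
Condition B:
Melibiose is present, so KepY is active.
Ornithine is absent, so WexZ is active.
Fumarate is absent, so GorK is inactive.
Ni²⁺ is present, so NerF is inactive.
Required activator NerF is absent, so *nolY* is not transcribed.
So NolY is not produced.
Diaminopimelate is absent, so QuvX is inactive.
Required activator NolY is absent, so *zorK* is not transcribed.
So ZorK is not produced.
Activator KepY is present, so *pexU* is transcribed.
→ *pexU* is ON in B.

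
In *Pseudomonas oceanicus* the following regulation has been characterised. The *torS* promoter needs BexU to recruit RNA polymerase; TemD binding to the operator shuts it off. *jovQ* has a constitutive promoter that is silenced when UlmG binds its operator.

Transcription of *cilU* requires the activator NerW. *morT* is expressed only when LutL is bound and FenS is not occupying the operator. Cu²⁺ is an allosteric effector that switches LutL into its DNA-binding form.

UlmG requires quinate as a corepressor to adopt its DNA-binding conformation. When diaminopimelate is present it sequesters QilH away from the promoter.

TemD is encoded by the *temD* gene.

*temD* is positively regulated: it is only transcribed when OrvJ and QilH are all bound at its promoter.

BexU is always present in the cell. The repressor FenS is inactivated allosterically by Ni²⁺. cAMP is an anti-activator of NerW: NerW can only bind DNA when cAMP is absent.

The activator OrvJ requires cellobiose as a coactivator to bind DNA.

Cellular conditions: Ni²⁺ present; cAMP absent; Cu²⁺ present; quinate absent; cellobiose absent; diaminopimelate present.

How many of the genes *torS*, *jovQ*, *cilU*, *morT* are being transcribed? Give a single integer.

4

BexU is produced constitutively and is active.
Cellobiose is absent, so OrvJ is inactive.
Diaminopimelate is present, so QilH is inactive.
Required activator OrvJ is absent, so *temD* is not transcribed.
So TemD is not produced.
No repressor is bound and BexU is active, so *torS* is transcribed.
→ *torS* is ON.
Quinate is absent, so UlmG is inactive.
With no repressor bound, *jovQ* is transcribed.
→ *jovQ* is ON.
cAMP is absent, so NerW is active.
No repressor is bound and NerW is active, so *cilU* is transcribed.
→ *cilU* is ON.
Cu²⁺ is present, so LutL is active.
Ni²⁺ is present, so FenS is inactive.
No repressor is bound and LutL is active, so *morT* is transcribed.
→ *morT* is ON.
4 of the 4 genes are transcribed.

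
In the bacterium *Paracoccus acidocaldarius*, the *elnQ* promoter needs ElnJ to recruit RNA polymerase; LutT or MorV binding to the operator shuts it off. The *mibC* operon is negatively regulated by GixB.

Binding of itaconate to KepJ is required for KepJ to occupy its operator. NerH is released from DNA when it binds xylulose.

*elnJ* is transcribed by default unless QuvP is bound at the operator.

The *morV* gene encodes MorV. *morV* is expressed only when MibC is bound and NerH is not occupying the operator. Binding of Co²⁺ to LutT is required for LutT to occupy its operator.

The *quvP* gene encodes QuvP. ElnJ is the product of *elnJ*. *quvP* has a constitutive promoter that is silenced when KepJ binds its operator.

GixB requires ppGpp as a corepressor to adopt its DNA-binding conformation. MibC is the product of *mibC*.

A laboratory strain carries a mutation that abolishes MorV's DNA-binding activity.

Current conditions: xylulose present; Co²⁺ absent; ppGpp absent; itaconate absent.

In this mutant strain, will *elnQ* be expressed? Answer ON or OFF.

Co²⁺ is absent, so LutT is inactive.
Itaconate is absent, so KepJ is inactive.
With no repressor bound, *quvP* is transcribed.
So QuvP is produced and active.
With repressor QuvP bound, *elnJ* is not transcribed.
So ElnJ is not produced.
MorV is non-functional in this strain, so it has no effect.
Required activator ElnJ is absent, so *elnQ* is not transcribed.

OFF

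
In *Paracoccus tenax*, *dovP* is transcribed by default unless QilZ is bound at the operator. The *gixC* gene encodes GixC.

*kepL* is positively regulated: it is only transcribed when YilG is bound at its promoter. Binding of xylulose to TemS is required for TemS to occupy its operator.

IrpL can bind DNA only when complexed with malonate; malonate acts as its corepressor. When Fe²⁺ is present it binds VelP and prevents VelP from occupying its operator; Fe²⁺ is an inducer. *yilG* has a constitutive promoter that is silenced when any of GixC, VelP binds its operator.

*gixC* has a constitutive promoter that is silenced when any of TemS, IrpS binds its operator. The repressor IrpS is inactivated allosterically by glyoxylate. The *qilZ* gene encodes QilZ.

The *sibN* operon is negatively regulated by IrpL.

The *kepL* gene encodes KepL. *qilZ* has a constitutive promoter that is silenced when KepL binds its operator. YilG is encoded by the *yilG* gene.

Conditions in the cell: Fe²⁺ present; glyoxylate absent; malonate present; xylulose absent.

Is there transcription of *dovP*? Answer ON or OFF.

ON

Xylulose is absent, so TemS is inactive.
Glyoxylate is absent, so IrpS is active.
With repressor IrpS bound, *gixC* is not transcribed.
So GixC is not produced.
Fe²⁺ is present, so VelP is inactive.
With no repressor bound, *yilG* is transcribed.
So YilG is produced and active.
No repressor is bound and YilG is active, so *kepL* is transcribed.
So KepL is produced and active.
With repressor KepL bound, *qilZ* is not transcribed.
So QilZ is not produced.
With no repressor bound, *dovP* is transcribed.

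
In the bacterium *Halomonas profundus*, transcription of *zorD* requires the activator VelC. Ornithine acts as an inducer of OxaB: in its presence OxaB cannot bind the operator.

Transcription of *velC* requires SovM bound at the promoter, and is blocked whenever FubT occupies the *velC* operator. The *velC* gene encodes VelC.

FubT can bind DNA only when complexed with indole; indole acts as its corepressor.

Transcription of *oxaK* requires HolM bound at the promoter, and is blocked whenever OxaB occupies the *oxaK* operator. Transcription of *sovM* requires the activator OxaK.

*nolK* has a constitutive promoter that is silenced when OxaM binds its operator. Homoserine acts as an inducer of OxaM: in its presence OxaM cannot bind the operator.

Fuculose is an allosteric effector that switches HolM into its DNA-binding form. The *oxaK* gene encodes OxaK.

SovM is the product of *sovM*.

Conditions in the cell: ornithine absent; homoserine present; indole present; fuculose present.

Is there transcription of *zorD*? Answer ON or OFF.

OFF

Fuculose is present, so HolM is active.
Ornithine is absent, so OxaB is active.
With repressor OxaB bound, *oxaK* is not transcribed.
So OxaK is not produced.
Required activator OxaK is absent, so *sovM* is not transcribed.
So SovM is not produced.
Indole is present, so FubT is active.
With repressor FubT bound, *velC* is not transcribed.
So VelC is not produced.
Required activator VelC is absent, so *zorD* is not transcribed.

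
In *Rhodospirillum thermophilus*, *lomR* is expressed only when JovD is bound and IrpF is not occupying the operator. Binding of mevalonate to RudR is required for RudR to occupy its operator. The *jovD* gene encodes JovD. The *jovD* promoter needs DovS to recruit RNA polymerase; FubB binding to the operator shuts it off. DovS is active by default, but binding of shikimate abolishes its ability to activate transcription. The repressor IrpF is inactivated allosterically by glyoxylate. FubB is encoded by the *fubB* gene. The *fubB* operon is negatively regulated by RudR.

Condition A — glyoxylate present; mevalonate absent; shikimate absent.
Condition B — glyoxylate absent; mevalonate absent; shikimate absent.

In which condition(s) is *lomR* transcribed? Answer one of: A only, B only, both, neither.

neither

Condition A:
Glyoxylate is present, so IrpF is inactive.
Mevalonate is absent, so RudR is inactive.
With no repressor bound, *fubB* is transcribed.
So FubB is produced and active.
Shikimate is absent, so DovS is active.
With repressor FubB bound, *jovD* is not transcribed.
So JovD is not produced.
Required activator JovD is absent, so *lomR* is not transcribed.
→ *lomR* is OFF in A.
Condition B:
Glyoxylate is absent, so IrpF is active.
Mevalonate is absent, so RudR is inactive.
With no repressor bound, *fubB* is transcribed.
So FubB is produced and active.
Shikimate is absent, so DovS is active.
With repressor FubB bound, *jovD* is not transcribed.
So JovD is not produced.
With repressor IrpF bound, *lomR* is not transcribed.
→ *lomR* is OFF in B.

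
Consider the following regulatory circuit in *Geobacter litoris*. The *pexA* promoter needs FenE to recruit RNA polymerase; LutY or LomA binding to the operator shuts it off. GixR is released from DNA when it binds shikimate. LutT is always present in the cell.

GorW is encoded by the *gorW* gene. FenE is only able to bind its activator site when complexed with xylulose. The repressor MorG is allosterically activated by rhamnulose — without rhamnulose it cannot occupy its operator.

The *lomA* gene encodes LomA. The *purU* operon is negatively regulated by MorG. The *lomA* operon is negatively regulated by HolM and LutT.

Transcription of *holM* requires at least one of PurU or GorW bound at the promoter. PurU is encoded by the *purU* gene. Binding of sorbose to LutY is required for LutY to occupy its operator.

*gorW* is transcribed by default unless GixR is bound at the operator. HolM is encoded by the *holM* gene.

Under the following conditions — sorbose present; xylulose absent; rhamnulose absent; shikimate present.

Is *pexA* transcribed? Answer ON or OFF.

Xylulose is absent, so FenE is inactive.
Sorbose is present, so LutY is active.
Rhamnulose is absent, so MorG is inactive.
With no repressor bound, *purU* is transcribed.
So PurU is produced and active.
Shikimate is present, so GixR is inactive.
With no repressor bound, *gorW* is transcribed.
So GorW is produced and active.
Activator PurU is present, so *holM* is transcribed.
So HolM is produced and active.
LutT is produced constitutively and is active.
With repressor HolM bound, *lomA* is not transcribed.
So LomA is not produced.
With repressor LutY bound, *pexA* is not transcribed.

OFF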